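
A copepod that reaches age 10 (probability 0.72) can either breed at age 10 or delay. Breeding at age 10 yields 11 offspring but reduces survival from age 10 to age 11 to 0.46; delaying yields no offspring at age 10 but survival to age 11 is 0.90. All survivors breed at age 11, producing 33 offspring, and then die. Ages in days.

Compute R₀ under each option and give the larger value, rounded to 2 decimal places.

breed at age 10: R₀ = 0.72 × (11 + 0.46 × 33) = 0.72 × 26.1800 = 18.8496
delay to age 11: R₀ = 0.72 × (0.90 × 33) = 0.72 × 29.7000 = 21.3840
Higher: delay to age 11 (21.3840).

21.38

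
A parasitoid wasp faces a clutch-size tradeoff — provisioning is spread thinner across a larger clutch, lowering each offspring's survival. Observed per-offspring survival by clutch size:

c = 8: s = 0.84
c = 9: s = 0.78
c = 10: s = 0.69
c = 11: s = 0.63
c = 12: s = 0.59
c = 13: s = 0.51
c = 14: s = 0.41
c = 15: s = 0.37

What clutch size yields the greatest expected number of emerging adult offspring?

Expected emerging adult offspring = c × s(c):
  c=8: 8 × 0.84 = 6.720
  c=9: 9 × 0.78 = 7.020
  c=10: 10 × 0.69 = 6.900
  c=11: 11 × 0.63 = 6.930
  c=12: 12 × 0.59 = 7.080
  c=13: 13 × 0.51 = 6.630
  c=14: 14 × 0.41 = 5.740
  c=15: 15 × 0.37 = 5.550
Maximum at c = 12 (7.080 emerging adult offspring).

12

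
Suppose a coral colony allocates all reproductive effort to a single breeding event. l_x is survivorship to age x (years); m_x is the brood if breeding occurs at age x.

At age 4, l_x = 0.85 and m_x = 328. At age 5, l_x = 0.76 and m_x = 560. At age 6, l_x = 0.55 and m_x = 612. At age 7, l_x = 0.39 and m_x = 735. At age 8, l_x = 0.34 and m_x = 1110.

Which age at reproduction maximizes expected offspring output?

Expected offspring if breeding at age x = l_x × m_x:
  age 4: 0.85 × 328 = 278.800
  age 5: 0.76 × 560 = 425.600
  age 6: 0.55 × 612 = 336.600
  age 7: 0.39 × 735 = 286.650
  age 8: 0.34 × 1110 = 377.400
Maximum at age 5 (425.600).

5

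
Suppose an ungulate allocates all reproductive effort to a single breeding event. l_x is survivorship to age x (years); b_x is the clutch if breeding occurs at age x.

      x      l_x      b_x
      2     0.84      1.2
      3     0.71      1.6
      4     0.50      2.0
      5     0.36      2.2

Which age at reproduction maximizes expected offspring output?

3

Expected offspring if breeding at age x = l_x × b_x:
  age 2: 0.84 × 1.2 = 1.008
  age 3: 0.71 × 1.6 = 1.136
  age 4: 0.50 × 2.0 = 1.000
  age 5: 0.36 × 2.2 = 0.792
Maximum at age 3 (1.136).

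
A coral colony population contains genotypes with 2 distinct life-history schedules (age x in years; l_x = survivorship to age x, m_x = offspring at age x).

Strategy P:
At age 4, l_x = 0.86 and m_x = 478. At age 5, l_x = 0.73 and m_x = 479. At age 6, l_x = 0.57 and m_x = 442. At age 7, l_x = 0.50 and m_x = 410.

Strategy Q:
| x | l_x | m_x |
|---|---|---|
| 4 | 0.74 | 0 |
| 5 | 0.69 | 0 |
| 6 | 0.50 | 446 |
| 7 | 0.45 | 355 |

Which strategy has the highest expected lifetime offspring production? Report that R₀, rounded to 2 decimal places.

1217.69

Strategy P: R₀ = 0.86×478 + 0.73×479 + 0.57×442 + 0.50×410 = 1217.6900
Strategy Q: R₀ = 0.74×0 + 0.69×0 + 0.50×446 + 0.45×355 = 382.7500
Highest R₀: strategy P with 1217.6900.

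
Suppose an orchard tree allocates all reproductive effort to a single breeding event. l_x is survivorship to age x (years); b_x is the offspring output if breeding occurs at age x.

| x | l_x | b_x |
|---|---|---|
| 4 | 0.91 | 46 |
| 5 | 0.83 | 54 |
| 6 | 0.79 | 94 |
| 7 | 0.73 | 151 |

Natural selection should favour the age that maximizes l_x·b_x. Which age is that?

7

Expected offspring if breeding at age x = l_x × b_x:
  age 4: 0.91 × 46 = 41.860
  age 5: 0.83 × 54 = 44.820
  age 6: 0.79 × 94 = 74.260
  age 7: 0.73 × 151 = 110.230
Maximum at age 7 (110.230).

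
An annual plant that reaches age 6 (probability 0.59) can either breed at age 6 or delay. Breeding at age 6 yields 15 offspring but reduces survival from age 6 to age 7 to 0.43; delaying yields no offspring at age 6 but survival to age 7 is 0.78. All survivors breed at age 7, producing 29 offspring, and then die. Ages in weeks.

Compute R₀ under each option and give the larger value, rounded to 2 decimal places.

16.21

breed at age 6: R₀ = 0.59 × (15 + 0.43 × 29) = 0.59 × 27.4700 = 16.2073
delay to age 7: R₀ = 0.59 × (0.78 × 29) = 0.59 × 22.6200 = 13.3458
Higher: breed at age 6 (16.2073).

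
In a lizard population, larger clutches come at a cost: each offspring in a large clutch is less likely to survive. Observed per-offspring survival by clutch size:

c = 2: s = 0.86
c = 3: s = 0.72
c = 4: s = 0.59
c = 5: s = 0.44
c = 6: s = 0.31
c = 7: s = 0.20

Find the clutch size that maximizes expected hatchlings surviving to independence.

4

Expected hatchlings surviving to independence = c × s(c):
  c=2: 2 × 0.86 = 1.720
  c=3: 3 × 0.72 = 2.160
  c=4: 4 × 0.59 = 2.360
  c=5: 5 × 0.44 = 2.200
  c=6: 6 × 0.31 = 1.860
  c=7: 7 × 0.20 = 1.400
Maximum at c = 4 (2.360 hatchlings surviving to independence).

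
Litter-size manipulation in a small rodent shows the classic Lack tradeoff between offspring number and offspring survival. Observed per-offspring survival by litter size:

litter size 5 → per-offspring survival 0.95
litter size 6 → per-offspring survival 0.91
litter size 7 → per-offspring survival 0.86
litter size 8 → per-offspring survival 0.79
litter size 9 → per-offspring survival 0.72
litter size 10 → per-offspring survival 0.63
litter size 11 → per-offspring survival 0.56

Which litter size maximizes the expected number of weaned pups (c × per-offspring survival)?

9

Expected weaned pups = c × s(c):
  c=5: 5 × 0.95 = 4.750
  c=6: 6 × 0.91 = 5.460
  c=7: 7 × 0.86 = 6.020
  c=8: 8 × 0.79 = 6.320
  c=9: 9 × 0.72 = 6.480
  c=10: 10 × 0.63 = 6.300
  c=11: 11 × 0.56 = 6.160
Maximum at c = 9 (6.480 weaned pups).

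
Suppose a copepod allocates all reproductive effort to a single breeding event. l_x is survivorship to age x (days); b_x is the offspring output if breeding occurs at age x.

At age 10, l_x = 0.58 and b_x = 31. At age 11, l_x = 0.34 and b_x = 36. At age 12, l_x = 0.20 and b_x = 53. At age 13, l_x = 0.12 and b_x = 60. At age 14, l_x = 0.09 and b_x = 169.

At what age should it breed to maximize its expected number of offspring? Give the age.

Expected offspring if breeding at age x = l_x × b_x:
  age 10: 0.58 × 31 = 17.980
  age 11: 0.34 × 36 = 12.240
  age 12: 0.20 × 53 = 10.600
  age 13: 0.12 × 60 = 7.200
  age 14: 0.09 × 169 = 15.210
Maximum at age 10 (17.980).

10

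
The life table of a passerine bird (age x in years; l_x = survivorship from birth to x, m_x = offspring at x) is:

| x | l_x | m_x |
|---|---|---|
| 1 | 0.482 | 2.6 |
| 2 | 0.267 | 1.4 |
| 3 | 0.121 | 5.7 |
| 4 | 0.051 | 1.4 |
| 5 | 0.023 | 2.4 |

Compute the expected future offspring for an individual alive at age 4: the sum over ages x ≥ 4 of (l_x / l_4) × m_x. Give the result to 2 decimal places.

2.48

l_4 = 0.051. Conditional survival from age 4 to x is l_x / l_4.
  x=4: (0.051/0.051) × 1.4 = 1.4000
  x=5: (0.023/0.051) × 2.4 = 1.0824
Sum = 1.4000 + 1.0824 = 2.4824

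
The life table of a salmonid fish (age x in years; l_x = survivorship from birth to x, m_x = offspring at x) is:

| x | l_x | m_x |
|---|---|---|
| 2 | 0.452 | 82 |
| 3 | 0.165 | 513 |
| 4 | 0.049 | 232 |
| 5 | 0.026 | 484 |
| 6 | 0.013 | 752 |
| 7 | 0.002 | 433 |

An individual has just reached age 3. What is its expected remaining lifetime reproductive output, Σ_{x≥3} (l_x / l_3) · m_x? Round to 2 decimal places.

l_3 = 0.165. Conditional survival from age 3 to x is l_x / l_3.
  x=3: (0.165/0.165) × 513 = 513.0000
  x=4: (0.049/0.165) × 232 = 68.8970
  x=5: (0.026/0.165) × 484 = 76.2667
  x=6: (0.013/0.165) × 752 = 59.2485
  x=7: (0.002/0.165) × 433 = 5.2485
Sum = 513.0000 + 68.8970 + 76.2667 + 59.2485 + 5.2485 = 722.6606

722.66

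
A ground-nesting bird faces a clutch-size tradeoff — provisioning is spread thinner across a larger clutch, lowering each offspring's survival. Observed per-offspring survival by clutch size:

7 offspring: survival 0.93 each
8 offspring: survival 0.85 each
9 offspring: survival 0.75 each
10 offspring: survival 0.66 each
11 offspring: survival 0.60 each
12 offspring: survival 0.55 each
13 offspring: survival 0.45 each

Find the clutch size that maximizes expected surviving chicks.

8

Expected surviving chicks = c × s(c):
  c=7: 7 × 0.93 = 6.510
  c=8: 8 × 0.85 = 6.800
  c=9: 9 × 0.75 = 6.750
  c=10: 10 × 0.66 = 6.600
  c=11: 11 × 0.60 = 6.600
  c=12: 12 × 0.55 = 6.600
  c=13: 13 × 0.45 = 5.850
Maximum at c = 8 (6.800 surviving chicks).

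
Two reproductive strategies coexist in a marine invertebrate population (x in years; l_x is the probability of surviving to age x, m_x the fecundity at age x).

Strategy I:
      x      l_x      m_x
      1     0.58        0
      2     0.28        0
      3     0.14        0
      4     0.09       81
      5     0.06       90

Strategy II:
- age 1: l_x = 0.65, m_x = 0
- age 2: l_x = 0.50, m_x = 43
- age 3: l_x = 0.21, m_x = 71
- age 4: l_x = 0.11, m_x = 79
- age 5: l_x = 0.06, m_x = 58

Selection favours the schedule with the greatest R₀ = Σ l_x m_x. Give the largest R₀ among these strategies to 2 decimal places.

48.58

Strategy I: R₀ = 0.58×0 + 0.28×0 + 0.14×0 + 0.09×81 + 0.06×90 = 12.6900
Strategy II: R₀ = 0.65×0 + 0.50×43 + 0.21×71 + 0.11×79 + 0.06×58 = 48.5800
Highest R₀: strategy II with 48.5800.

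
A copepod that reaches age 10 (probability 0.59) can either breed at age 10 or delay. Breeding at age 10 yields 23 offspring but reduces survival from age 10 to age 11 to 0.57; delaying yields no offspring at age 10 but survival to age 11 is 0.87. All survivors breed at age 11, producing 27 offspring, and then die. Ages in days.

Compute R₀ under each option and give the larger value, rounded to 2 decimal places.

breed at age 10: R₀ = 0.59 × (23 + 0.57 × 27) = 0.59 × 38.3900 = 22.6501
delay to age 11: R₀ = 0.59 × (0.87 × 27) = 0.59 × 23.4900 = 13.8591
Higher: breed at age 10 (22.6501).

22.65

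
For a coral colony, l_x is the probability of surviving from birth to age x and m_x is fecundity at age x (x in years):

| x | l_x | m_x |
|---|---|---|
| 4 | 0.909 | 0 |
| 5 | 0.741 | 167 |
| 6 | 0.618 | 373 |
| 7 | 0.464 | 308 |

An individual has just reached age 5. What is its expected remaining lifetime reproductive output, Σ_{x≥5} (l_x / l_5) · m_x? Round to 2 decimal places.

l_5 = 0.741. Conditional survival from age 5 to x is l_x / l_5.
  x=5: (0.741/0.741) × 167 = 167.0000
  x=6: (0.618/0.741) × 373 = 311.0850
  x=7: (0.464/0.741) × 308 = 192.8637
Sum = 167.0000 + 311.0850 + 192.8637 = 670.9487

670.95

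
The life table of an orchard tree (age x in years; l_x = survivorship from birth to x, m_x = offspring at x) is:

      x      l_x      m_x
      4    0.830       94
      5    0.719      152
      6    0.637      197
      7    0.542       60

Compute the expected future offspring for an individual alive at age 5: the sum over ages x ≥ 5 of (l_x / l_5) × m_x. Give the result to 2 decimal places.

371.76

l_5 = 0.719. Conditional survival from age 5 to x is l_x / l_5.
  x=5: (0.719/0.719) × 152 = 152.0000
  x=6: (0.637/0.719) × 197 = 174.5327
  x=7: (0.542/0.719) × 60 = 45.2295
Sum = 152.0000 + 174.5327 + 45.2295 = 371.7622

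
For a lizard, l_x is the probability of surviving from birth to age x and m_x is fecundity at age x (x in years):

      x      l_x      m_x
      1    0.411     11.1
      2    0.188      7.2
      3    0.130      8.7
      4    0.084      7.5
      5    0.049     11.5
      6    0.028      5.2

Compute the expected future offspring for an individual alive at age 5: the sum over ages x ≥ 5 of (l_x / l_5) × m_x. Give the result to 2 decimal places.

l_5 = 0.049. Conditional survival from age 5 to x is l_x / l_5.
  x=5: (0.049/0.049) × 11.5 = 11.5000
  x=6: (0.028/0.049) × 5.2 = 2.9714
Sum = 11.5000 + 2.9714 = 14.4714

14.47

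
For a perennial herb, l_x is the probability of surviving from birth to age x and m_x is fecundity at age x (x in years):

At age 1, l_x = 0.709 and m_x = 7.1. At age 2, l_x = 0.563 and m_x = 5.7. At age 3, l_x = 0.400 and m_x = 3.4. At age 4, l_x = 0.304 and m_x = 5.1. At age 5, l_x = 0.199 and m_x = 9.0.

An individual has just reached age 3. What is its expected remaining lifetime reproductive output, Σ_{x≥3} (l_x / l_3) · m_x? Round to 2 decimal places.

11.75

l_3 = 0.400. Conditional survival from age 3 to x is l_x / l_3.
  x=3: (0.400/0.400) × 3.4 = 3.4000
  x=4: (0.304/0.400) × 5.1 = 3.8760
  x=5: (0.199/0.400) × 9.0 = 4.4775
Sum = 3.4000 + 3.8760 + 4.4775 = 11.7535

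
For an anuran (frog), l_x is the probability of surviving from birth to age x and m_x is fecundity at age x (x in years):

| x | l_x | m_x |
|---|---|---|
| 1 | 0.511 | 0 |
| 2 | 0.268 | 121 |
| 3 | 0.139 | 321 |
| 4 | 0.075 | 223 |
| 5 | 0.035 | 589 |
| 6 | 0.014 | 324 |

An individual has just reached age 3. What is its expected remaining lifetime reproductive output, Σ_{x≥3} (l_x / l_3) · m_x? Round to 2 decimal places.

622.27

l_3 = 0.139. Conditional survival from age 3 to x is l_x / l_3.
  x=3: (0.139/0.139) × 321 = 321.0000
  x=4: (0.075/0.139) × 223 = 120.3237
  x=5: (0.035/0.139) × 589 = 148.3094
  x=6: (0.014/0.139) × 324 = 32.6331
Sum = 321.0000 + 120.3237 + 148.3094 + 32.6331 = 622.2662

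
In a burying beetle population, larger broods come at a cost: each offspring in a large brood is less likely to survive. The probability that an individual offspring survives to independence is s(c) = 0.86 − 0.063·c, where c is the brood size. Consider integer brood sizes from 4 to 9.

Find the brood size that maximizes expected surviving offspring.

Expected surviving offspring = c × s(c):
  c=4: 4 × 0.608 = 2.432
  c=5: 5 × 0.545 = 2.725
  c=6: 6 × 0.482 = 2.892
  c=7: 7 × 0.419 = 2.933
  c=8: 8 × 0.356 = 2.848
  c=9: 9 × 0.293 = 2.637
Maximum at c = 7 (2.933 surviving offspring).

7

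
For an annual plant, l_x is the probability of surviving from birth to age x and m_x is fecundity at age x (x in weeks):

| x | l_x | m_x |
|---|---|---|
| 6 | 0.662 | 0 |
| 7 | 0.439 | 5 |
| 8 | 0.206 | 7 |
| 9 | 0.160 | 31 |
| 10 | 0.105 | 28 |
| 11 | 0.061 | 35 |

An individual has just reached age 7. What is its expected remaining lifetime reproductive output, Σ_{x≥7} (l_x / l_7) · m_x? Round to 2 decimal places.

31.14

l_7 = 0.439. Conditional survival from age 7 to x is l_x / l_7.
  x=7: (0.439/0.439) × 5 = 5.0000
  x=8: (0.206/0.439) × 7 = 3.2847
  x=9: (0.160/0.439) × 31 = 11.2984
  x=10: (0.105/0.439) × 28 = 6.6970
  x=11: (0.061/0.439) × 35 = 4.8633
Sum = 5.0000 + 3.2847 + 11.2984 + 6.6970 + 4.8633 = 31.1435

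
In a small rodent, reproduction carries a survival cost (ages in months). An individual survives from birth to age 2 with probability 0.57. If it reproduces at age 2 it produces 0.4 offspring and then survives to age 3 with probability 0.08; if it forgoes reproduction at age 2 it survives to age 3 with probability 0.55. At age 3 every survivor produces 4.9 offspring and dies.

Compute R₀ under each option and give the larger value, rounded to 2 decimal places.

breed at age 2: R₀ = 0.57 × (0.4 + 0.08 × 4.9) = 0.57 × 0.7920 = 0.4514
delay to age 3: R₀ = 0.57 × (0.55 × 4.9) = 0.57 × 2.6950 = 1.5362
Higher: delay to age 3 (1.5362).

1.54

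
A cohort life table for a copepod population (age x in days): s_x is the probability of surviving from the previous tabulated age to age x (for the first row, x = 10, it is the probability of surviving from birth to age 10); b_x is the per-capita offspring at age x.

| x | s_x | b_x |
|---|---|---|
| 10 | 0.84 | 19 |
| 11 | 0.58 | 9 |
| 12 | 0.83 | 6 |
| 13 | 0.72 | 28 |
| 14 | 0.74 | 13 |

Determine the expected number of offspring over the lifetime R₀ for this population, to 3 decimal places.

33.724

Survivorship from birth: l_x = s_10·s_11·…·s_x.
  l_10 = 0.84000
  l_11 = 0.48720
  l_12 = 0.40438
  l_13 = 0.29115
  l_14 = 0.21545
R₀ = Σ l_x b_x:
  age 10: 0.84000 × 19 = 15.9600
  age 11: 0.48720 × 9 = 4.3848
  age 12: 0.40438 × 6 = 2.4263
  age 13: 0.29115 × 28 = 8.1522
  age 14: 0.21545 × 13 = 2.8009
R₀ = 15.9600 + 4.3848 + 2.4263 + 8.1522 + 2.8009 = 33.7241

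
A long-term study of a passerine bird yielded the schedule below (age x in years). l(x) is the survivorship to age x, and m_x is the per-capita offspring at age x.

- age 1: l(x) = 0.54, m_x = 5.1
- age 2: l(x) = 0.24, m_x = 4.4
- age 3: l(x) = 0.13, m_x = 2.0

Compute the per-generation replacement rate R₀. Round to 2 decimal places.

4.07

R₀ = Σ l(x) m_x:
  age 1: 0.54 × 5.1 = 2.7540
  age 2: 0.24 × 4.4 = 1.0560
  age 3: 0.13 × 2.0 = 0.2600
R₀ = 2.7540 + 1.0560 + 0.2600 = 4.0700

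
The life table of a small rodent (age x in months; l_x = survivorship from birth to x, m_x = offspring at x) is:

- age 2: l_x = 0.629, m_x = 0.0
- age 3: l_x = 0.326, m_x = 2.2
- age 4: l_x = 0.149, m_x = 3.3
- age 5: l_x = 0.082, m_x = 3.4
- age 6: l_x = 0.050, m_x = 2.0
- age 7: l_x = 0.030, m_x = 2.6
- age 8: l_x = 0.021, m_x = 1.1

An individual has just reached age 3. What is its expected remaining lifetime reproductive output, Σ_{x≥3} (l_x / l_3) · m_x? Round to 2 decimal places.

5.18

l_3 = 0.326. Conditional survival from age 3 to x is l_x / l_3.
  x=3: (0.326/0.326) × 2.2 = 2.2000
  x=4: (0.149/0.326) × 3.3 = 1.5083
  x=5: (0.082/0.326) × 3.4 = 0.8552
  x=6: (0.050/0.326) × 2.0 = 0.3067
  x=7: (0.030/0.326) × 2.6 = 0.2393
  x=8: (0.021/0.326) × 1.1 = 0.0709
Sum = 2.2000 + 1.5083 + 0.8552 + 0.3067 + 0.2393 + 0.0709 = 5.1804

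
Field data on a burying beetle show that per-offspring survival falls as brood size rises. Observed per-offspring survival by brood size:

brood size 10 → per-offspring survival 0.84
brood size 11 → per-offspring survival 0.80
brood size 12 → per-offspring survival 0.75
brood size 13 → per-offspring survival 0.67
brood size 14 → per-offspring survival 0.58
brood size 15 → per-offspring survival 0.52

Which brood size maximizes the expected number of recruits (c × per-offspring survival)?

12

Expected recruits = c × s(c):
  c=10: 10 × 0.84 = 8.400
  c=11: 11 × 0.80 = 8.800
  c=12: 12 × 0.75 = 9.000
  c=13: 13 × 0.67 = 8.710
  c=14: 14 × 0.58 = 8.120
  c=15: 15 × 0.52 = 7.800
Maximum at c = 12 (9.000 recruits).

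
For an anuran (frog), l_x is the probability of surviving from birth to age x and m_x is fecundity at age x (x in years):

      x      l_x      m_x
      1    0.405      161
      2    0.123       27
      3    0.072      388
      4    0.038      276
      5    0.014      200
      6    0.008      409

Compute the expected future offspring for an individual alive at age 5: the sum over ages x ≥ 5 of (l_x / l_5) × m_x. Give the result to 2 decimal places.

433.71

l_5 = 0.014. Conditional survival from age 5 to x is l_x / l_5.
  x=5: (0.014/0.014) × 200 = 200.0000
  x=6: (0.008/0.014) × 409 = 233.7143
Sum = 200.0000 + 233.7143 = 433.7143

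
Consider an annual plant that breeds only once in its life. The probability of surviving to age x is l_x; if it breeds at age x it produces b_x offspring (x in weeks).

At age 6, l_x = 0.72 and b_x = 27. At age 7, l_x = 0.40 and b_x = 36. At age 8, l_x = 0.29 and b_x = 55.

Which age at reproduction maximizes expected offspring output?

6

Expected offspring if breeding at age x = l_x × b_x:
  age 6: 0.72 × 27 = 19.440
  age 7: 0.40 × 36 = 14.400
  age 8: 0.29 × 55 = 15.950
Maximum at age 6 (19.440).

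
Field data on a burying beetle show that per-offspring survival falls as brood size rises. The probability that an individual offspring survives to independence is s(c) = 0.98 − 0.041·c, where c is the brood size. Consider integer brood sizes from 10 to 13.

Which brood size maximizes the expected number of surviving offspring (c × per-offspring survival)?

Expected surviving offspring = c × s(c):
  c=10: 10 × 0.570 = 5.700
  c=11: 11 × 0.529 = 5.819
  c=12: 12 × 0.488 = 5.856
  c=13: 13 × 0.447 = 5.811
Maximum at c = 12 (5.856 surviving offspring).

12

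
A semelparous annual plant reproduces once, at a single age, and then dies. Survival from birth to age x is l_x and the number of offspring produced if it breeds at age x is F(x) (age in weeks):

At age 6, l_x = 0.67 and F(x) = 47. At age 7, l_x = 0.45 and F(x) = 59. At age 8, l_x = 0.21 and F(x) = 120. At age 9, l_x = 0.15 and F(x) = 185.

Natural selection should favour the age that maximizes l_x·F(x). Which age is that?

Expected offspring if breeding at age x = l_x × F(x):
  age 6: 0.67 × 47 = 31.490
  age 7: 0.45 × 59 = 26.550
  age 8: 0.21 × 120 = 25.200
  age 9: 0.15 × 185 = 27.750
Maximum at age 6 (31.490).

6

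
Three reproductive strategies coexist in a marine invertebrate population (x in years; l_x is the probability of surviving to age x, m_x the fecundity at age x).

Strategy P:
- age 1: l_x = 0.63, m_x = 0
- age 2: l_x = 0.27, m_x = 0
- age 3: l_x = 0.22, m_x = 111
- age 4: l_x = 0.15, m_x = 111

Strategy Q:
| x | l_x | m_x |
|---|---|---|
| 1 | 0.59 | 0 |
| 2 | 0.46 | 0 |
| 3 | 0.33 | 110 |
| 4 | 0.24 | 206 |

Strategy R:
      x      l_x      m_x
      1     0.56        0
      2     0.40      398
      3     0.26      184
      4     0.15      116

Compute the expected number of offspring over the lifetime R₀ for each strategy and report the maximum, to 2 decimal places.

Strategy P: R₀ = 0.63×0 + 0.27×0 + 0.22×111 + 0.15×111 = 41.0700
Strategy Q: R₀ = 0.59×0 + 0.46×0 + 0.33×110 + 0.24×206 = 85.7400
Strategy R: R₀ = 0.56×0 + 0.40×398 + 0.26×184 + 0.15×116 = 224.4400
Highest R₀: strategy R with 224.4400.

224.44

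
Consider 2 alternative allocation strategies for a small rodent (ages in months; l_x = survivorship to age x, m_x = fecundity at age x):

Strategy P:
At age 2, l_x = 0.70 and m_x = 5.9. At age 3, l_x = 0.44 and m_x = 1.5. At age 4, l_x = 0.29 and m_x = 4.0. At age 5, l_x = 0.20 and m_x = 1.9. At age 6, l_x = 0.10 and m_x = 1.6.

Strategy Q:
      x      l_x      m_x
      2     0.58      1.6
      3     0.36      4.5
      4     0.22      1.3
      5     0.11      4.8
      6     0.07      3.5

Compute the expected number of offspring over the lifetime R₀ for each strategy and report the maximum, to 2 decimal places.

6.49

Strategy P: R₀ = 0.70×5.9 + 0.44×1.5 + 0.29×4.0 + 0.20×1.9 + 0.10×1.6 = 6.4900
Strategy Q: R₀ = 0.58×1.6 + 0.36×4.5 + 0.22×1.3 + 0.11×4.8 + 0.07×3.5 = 3.6070
Highest R₀: strategy P with 6.4900.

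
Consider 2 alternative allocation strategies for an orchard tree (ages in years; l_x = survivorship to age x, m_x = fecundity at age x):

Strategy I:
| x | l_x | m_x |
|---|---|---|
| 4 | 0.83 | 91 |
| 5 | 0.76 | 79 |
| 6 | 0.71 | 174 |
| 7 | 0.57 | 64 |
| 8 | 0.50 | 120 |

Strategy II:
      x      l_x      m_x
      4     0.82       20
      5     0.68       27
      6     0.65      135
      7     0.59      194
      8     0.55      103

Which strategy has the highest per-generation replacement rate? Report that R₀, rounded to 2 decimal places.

Strategy I: R₀ = 0.83×91 + 0.76×79 + 0.71×174 + 0.57×64 + 0.50×120 = 355.5900
Strategy II: R₀ = 0.82×20 + 0.68×27 + 0.65×135 + 0.59×194 + 0.55×103 = 293.6200
Highest R₀: strategy I with 355.5900.

355.59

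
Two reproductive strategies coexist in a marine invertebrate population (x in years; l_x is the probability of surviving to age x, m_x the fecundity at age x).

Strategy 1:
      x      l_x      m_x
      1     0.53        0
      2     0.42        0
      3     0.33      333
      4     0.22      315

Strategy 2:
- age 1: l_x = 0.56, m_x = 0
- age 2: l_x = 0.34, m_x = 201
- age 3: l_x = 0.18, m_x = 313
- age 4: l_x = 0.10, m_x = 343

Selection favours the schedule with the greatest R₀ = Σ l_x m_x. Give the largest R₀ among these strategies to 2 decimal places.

179.19

Strategy 1: R₀ = 0.53×0 + 0.42×0 + 0.33×333 + 0.22×315 = 179.1900
Strategy 2: R₀ = 0.56×0 + 0.34×201 + 0.18×313 + 0.10×343 = 158.9800
Highest R₀: strategy 1 with 179.1900.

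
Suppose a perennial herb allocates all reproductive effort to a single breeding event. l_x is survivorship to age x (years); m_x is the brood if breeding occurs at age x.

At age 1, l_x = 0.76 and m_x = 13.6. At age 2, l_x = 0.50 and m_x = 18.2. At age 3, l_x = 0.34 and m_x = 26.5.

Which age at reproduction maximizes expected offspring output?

Expected offspring if breeding at age x = l_x × m_x:
  age 1: 0.76 × 13.6 = 10.336
  age 2: 0.50 × 18.2 = 9.100
  age 3: 0.34 × 26.5 = 9.010
Maximum at age 1 (10.336).

1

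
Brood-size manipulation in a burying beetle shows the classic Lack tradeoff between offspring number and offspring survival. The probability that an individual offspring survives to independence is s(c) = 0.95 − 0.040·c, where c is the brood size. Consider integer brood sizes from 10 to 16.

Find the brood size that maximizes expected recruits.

Expected recruits = c × s(c):
  c=10: 10 × 0.550 = 5.500
  c=11: 11 × 0.510 = 5.610
  c=12: 12 × 0.470 = 5.640
  c=13: 13 × 0.430 = 5.590
  c=14: 14 × 0.390 = 5.460
  c=15: 15 × 0.350 = 5.250
  c=16: 16 × 0.310 = 4.960
Maximum at c = 12 (5.640 recruits).

12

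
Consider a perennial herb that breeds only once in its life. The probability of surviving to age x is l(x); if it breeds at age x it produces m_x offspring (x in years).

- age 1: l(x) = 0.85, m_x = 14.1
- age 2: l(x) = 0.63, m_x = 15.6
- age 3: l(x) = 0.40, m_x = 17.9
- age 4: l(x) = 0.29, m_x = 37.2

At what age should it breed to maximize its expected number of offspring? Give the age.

1

Expected offspring if breeding at age x = l(x) × m_x:
  age 1: 0.85 × 14.1 = 11.985
  age 2: 0.63 × 15.6 = 9.828
  age 3: 0.40 × 17.9 = 7.160
  age 4: 0.29 × 37.2 = 10.788
Maximum at age 1 (11.985).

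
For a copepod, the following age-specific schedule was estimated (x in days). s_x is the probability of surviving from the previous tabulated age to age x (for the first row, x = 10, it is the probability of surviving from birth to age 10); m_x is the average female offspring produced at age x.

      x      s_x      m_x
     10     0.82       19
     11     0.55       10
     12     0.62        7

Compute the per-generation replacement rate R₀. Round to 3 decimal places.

Survivorship from birth: l_x = s_10·s_11·…·s_x.
  l_10 = 0.82000
  l_11 = 0.45100
  l_12 = 0.27962
R₀ = Σ l_x m_x:
  age 10: 0.82000 × 19 = 15.5800
  age 11: 0.45100 × 10 = 4.5100
  age 12: 0.27962 × 7 = 1.9573
R₀ = 15.5800 + 4.5100 + 1.9573 = 22.0473

22.047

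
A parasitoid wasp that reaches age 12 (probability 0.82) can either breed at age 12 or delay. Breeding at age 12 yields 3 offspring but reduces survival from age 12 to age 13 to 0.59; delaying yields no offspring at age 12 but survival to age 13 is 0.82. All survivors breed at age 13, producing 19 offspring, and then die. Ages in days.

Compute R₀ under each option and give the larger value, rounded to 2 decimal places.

12.78

breed at age 12: R₀ = 0.82 × (3 + 0.59 × 19) = 0.82 × 14.2100 = 11.6522
delay to age 13: R₀ = 0.82 × (0.82 × 19) = 0.82 × 15.5800 = 12.7756
Higher: delay to age 13 (12.7756).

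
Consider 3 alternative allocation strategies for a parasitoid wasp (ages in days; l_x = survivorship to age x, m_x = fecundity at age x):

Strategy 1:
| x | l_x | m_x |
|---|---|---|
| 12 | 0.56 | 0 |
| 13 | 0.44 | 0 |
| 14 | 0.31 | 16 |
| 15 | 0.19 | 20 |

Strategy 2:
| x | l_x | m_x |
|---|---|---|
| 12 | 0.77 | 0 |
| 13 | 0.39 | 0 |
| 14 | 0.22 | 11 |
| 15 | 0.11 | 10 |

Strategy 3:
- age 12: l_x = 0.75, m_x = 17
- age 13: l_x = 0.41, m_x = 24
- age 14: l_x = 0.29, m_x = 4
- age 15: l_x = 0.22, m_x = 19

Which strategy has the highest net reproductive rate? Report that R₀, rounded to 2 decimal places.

Strategy 1: R₀ = 0.56×0 + 0.44×0 + 0.31×16 + 0.19×20 = 8.7600
Strategy 2: R₀ = 0.77×0 + 0.39×0 + 0.22×11 + 0.11×10 = 3.5200
Strategy 3: R₀ = 0.75×17 + 0.41×24 + 0.29×4 + 0.22×19 = 27.9300
Highest R₀: strategy 3 with 27.9300.

27.93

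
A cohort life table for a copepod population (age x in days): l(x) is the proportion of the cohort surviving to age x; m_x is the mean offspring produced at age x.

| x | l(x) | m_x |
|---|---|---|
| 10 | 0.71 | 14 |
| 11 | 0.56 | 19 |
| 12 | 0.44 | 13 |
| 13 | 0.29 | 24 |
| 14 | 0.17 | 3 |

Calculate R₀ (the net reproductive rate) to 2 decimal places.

R₀ = Σ l(x) m_x:
  age 10: 0.71 × 14 = 9.9400
  age 11: 0.56 × 19 = 10.6400
  age 12: 0.44 × 13 = 5.7200
  age 13: 0.29 × 24 = 6.9600
  age 14: 0.17 × 3 = 0.5100
R₀ = 9.9400 + 10.6400 + 5.7200 + 6.9600 + 0.5100 = 33.7700

33.77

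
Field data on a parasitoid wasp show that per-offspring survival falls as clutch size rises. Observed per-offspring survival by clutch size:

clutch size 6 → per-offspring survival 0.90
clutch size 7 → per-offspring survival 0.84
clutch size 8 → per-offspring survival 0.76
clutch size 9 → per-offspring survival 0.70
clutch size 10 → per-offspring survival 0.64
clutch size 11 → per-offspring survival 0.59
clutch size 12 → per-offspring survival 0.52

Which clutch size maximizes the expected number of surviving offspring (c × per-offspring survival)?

Expected surviving offspring = c × s(c):
  c=6: 6 × 0.90 = 5.400
  c=7: 7 × 0.84 = 5.880
  c=8: 8 × 0.76 = 6.080
  c=9: 9 × 0.70 = 6.300
  c=10: 10 × 0.64 = 6.400
  c=11: 11 × 0.59 = 6.490
  c=12: 12 × 0.52 = 6.240
Maximum at c = 11 (6.490 surviving offspring).

11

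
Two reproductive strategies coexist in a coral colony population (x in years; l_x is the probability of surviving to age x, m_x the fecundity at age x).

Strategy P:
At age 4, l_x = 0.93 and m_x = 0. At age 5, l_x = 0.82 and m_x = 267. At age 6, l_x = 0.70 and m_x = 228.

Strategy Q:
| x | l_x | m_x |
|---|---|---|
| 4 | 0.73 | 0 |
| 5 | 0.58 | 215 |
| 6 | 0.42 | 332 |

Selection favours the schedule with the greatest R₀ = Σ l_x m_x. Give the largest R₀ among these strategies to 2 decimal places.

Strategy P: R₀ = 0.93×0 + 0.82×267 + 0.70×228 = 378.5400
Strategy Q: R₀ = 0.73×0 + 0.58×215 + 0.42×332 = 264.1400
Highest R₀: strategy P with 378.5400.

378.54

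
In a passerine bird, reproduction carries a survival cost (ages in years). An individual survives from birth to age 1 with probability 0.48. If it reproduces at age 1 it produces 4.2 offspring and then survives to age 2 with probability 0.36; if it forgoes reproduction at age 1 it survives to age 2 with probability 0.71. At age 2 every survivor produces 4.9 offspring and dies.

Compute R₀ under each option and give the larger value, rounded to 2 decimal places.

breed at age 1: R₀ = 0.48 × (4.2 + 0.36 × 4.9) = 0.48 × 5.9640 = 2.8627
delay to age 2: R₀ = 0.48 × (0.71 × 4.9) = 0.48 × 3.4790 = 1.6699
Higher: breed at age 1 (2.8627).

2.86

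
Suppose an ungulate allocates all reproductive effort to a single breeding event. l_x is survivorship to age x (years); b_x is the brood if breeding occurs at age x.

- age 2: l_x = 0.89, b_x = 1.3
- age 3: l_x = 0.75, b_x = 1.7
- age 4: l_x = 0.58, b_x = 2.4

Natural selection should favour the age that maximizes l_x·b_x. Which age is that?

4

Expected offspring if breeding at age x = l_x × b_x:
  age 2: 0.89 × 1.3 = 1.157
  age 3: 0.75 × 1.7 = 1.275
  age 4: 0.58 × 2.4 = 1.392
Maximum at age 4 (1.392).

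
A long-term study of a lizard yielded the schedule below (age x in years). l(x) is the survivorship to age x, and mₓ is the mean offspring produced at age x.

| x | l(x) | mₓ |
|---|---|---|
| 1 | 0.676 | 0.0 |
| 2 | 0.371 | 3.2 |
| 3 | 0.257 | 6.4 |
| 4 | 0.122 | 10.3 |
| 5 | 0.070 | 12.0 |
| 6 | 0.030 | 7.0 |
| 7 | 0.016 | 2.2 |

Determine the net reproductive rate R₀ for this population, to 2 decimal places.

5.17

R₀ = Σ l(x) mₓ:
  age 1: 0.676 × 0.0 = 0.0000
  age 2: 0.371 × 3.2 = 1.1872
  age 3: 0.257 × 6.4 = 1.6448
  age 4: 0.122 × 10.3 = 1.2566
  age 5: 0.070 × 12.0 = 0.8400
  age 6: 0.030 × 7.0 = 0.2100
  age 7: 0.016 × 2.2 = 0.0352
R₀ = 0.0000 + 1.1872 + 1.6448 + 1.2566 + 0.8400 + 0.2100 + 0.0352 = 5.1738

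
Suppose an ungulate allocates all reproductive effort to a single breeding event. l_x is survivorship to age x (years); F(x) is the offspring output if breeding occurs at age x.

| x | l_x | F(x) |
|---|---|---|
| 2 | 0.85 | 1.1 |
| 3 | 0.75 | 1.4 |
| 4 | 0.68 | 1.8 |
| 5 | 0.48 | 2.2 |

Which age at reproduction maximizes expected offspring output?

Expected offspring if breeding at age x = l_x × F(x):
  age 2: 0.85 × 1.1 = 0.935
  age 3: 0.75 × 1.4 = 1.050
  age 4: 0.68 × 1.8 = 1.224
  age 5: 0.48 × 2.2 = 1.056
Maximum at age 4 (1.224).

4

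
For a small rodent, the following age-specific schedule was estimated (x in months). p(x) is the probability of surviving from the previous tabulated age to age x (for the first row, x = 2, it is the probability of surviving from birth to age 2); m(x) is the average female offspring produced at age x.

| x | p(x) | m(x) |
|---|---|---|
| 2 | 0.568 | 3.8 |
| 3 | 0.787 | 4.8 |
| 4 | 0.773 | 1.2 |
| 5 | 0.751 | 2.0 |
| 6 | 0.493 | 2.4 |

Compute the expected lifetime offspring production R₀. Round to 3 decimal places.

Survivorship from birth: l_x = p_2·p_3·…·p_x.
  l_2 = 0.56800
  l_3 = 0.44702
  l_4 = 0.34554
  l_5 = 0.25950
  l_6 = 0.12794
R₀ = Σ l_x m(x):
  age 2: 0.56800 × 3.8 = 2.1584
  age 3: 0.44702 × 4.8 = 2.1457
  age 4: 0.34554 × 1.2 = 0.4146
  age 5: 0.25950 × 2.0 = 0.5190
  age 6: 0.12794 × 2.4 = 0.3071
R₀ = 2.1584 + 2.1457 + 0.4146 + 0.5190 + 0.3071 = 5.5448

5.545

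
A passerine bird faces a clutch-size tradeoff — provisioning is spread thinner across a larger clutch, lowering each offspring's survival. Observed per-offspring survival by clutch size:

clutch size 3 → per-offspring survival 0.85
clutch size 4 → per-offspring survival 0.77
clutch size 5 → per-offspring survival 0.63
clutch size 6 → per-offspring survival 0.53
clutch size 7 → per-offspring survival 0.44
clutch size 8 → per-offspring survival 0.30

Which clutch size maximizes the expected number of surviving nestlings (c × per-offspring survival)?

Expected surviving nestlings = c × s(c):
  c=3: 3 × 0.85 = 2.550
  c=4: 4 × 0.77 = 3.080
  c=5: 5 × 0.63 = 3.150
  c=6: 6 × 0.53 = 3.180
  c=7: 7 × 0.44 = 3.080
  c=8: 8 × 0.30 = 2.400
Maximum at c = 6 (3.180 surviving nestlings).

6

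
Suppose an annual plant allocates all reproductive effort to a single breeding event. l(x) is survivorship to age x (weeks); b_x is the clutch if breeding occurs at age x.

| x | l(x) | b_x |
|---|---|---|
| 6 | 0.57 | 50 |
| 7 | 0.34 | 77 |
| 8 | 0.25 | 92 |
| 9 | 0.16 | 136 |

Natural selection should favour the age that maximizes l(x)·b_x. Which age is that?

6

Expected offspring if breeding at age x = l(x) × b_x:
  age 6: 0.57 × 50 = 28.500
  age 7: 0.34 × 77 = 26.180
  age 8: 0.25 × 92 = 23.000
  age 9: 0.16 × 136 = 21.760
Maximum at age 6 (28.500).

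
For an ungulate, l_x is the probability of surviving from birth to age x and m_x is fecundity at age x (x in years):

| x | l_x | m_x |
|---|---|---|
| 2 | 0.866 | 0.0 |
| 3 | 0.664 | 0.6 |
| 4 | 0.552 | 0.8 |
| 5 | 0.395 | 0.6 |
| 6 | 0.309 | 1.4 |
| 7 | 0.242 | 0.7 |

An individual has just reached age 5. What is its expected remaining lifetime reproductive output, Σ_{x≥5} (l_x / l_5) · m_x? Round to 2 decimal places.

2.12

l_5 = 0.395. Conditional survival from age 5 to x is l_x / l_5.
  x=5: (0.395/0.395) × 0.6 = 0.6000
  x=6: (0.309/0.395) × 1.4 = 1.0952
  x=7: (0.242/0.395) × 0.7 = 0.4289
Sum = 0.6000 + 1.0952 + 0.4289 = 2.1241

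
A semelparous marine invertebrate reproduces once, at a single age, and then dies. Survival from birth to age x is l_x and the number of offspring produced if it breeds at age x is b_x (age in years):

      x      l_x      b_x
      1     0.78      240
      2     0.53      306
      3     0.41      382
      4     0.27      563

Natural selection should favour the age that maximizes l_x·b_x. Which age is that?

1

Expected offspring if breeding at age x = l_x × b_x:
  age 1: 0.78 × 240 = 187.200
  age 2: 0.53 × 306 = 162.180
  age 3: 0.41 × 382 = 156.620
  age 4: 0.27 × 563 = 152.010
Maximum at age 1 (187.200).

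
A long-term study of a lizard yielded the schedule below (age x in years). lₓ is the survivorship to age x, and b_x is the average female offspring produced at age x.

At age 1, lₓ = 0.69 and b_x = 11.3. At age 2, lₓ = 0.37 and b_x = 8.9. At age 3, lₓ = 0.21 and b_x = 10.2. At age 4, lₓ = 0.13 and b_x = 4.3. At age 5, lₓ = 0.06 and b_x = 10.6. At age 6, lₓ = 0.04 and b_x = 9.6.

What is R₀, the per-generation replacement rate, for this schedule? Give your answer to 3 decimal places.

14.811

R₀ = Σ lₓ b_x:
  age 1: 0.69 × 11.3 = 7.7970
  age 2: 0.37 × 8.9 = 3.2930
  age 3: 0.21 × 10.2 = 2.1420
  age 4: 0.13 × 4.3 = 0.5590
  age 5: 0.06 × 10.6 = 0.6360
  age 6: 0.04 × 9.6 = 0.3840
R₀ = 7.7970 + 3.2930 + 2.1420 + 0.5590 + 0.6360 + 0.3840 = 14.8110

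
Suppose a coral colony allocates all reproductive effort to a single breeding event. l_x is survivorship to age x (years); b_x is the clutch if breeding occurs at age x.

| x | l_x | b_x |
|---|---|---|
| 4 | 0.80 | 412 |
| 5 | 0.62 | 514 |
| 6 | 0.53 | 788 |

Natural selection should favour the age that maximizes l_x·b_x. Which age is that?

6

Expected offspring if breeding at age x = l_x × b_x:
  age 4: 0.80 × 412 = 329.600
  age 5: 0.62 × 514 = 318.680
  age 6: 0.53 × 788 = 417.640
Maximum at age 6 (417.640).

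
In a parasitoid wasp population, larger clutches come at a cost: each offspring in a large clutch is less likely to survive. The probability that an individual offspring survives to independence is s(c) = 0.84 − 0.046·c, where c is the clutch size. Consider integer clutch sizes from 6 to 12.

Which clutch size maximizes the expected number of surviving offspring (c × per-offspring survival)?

Expected surviving offspring = c × s(c):
  c=6: 6 × 0.564 = 3.384
  c=7: 7 × 0.518 = 3.626
  c=8: 8 × 0.472 = 3.776
  c=9: 9 × 0.426 = 3.834
  c=10: 10 × 0.380 = 3.800
  c=11: 11 × 0.334 = 3.674
  c=12: 12 × 0.288 = 3.456
Maximum at c = 9 (3.834 surviving offspring).

9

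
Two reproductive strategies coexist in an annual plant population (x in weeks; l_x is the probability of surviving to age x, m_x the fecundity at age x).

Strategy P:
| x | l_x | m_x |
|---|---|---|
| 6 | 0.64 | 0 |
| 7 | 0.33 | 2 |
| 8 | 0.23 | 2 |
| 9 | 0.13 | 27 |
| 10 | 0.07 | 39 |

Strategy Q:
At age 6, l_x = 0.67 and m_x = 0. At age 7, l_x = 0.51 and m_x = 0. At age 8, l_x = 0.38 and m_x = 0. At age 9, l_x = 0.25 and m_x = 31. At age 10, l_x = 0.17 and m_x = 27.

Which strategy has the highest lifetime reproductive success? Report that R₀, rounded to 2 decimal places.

Strategy P: R₀ = 0.64×0 + 0.33×2 + 0.23×2 + 0.13×27 + 0.07×39 = 7.3600
Strategy Q: R₀ = 0.67×0 + 0.51×0 + 0.38×0 + 0.25×31 + 0.17×27 = 12.3400
Highest R₀: strategy Q with 12.3400.

12.34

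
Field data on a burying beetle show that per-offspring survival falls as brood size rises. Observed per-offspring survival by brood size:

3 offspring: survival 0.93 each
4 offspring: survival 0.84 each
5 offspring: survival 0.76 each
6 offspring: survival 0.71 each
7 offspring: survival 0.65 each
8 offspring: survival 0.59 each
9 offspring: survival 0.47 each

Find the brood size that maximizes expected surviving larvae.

Expected surviving larvae = c × s(c):
  c=3: 3 × 0.93 = 2.790
  c=4: 4 × 0.84 = 3.360
  c=5: 5 × 0.76 = 3.800
  c=6: 6 × 0.71 = 4.260
  c=7: 7 × 0.65 = 4.550
  c=8: 8 × 0.59 = 4.720
  c=9: 9 × 0.47 = 4.230
Maximum at c = 8 (4.720 surviving larvae).

8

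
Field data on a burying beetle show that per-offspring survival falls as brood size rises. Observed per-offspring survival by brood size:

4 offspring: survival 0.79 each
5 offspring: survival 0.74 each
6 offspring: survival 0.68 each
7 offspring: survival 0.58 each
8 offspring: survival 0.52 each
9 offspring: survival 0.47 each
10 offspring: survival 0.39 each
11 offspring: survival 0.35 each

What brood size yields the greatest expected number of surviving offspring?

9

Expected surviving offspring = c × s(c):
  c=4: 4 × 0.79 = 3.160
  c=5: 5 × 0.74 = 3.700
  c=6: 6 × 0.68 = 4.080
  c=7: 7 × 0.58 = 4.060
  c=8: 8 × 0.52 = 4.160
  c=9: 9 × 0.47 = 4.230
  c=10: 10 × 0.39 = 3.900
  c=11: 11 × 0.35 = 3.850
Maximum at c = 9 (4.230 surviving offspring).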